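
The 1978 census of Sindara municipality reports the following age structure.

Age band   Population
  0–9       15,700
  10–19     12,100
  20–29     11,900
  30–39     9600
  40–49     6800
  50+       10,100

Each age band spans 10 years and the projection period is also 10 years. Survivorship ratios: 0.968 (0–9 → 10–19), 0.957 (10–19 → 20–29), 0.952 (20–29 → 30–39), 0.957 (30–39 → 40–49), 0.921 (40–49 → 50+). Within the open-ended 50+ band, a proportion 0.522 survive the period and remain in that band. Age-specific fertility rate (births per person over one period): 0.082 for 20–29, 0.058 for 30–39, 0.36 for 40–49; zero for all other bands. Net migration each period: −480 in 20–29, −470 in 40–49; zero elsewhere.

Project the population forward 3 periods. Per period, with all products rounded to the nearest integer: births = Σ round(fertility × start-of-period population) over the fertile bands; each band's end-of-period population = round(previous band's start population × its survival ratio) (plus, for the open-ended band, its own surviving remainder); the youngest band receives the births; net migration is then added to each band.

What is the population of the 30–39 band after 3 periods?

Period 1.
Births: 11900 * 0.082 = 976  |  9600 * 0.058 = 557  |  6800 * 0.36 = 2448 → 3981
10–19: 15700 * 0.968 = 15198
20–29: 12100 * 0.957 = 11580
30–39: 11900 * 0.952 = 11329
40–49: 9600 * 0.957 = 9187
50+: 6800 * 0.921 + 10100 * 0.522 = 6263 + 5272 = 11535
Net migration: 20–29 − 480 → 11100; 40–49 − 470 → 8717
End of period: [3981, 15198, 11100, 11329, 8717, 11535]
Period 2.
Births: 11100 * 0.082 = 910  |  11329 * 0.058 = 657  |  8717 * 0.36 = 3138 → 4705
10–19: 3981 * 0.968 = 3854
20–29: 15198 * 0.957 = 14544
30–39: 11100 * 0.952 = 10567
40–49: 11329 * 0.957 = 10842
50+: 8717 * 0.921 + 11535 * 0.522 = 8028 + 6021 = 14049
Net migration: 20–29 − 480 → 14064; 40–49 − 470 → 10372
End of period: [4705, 3854, 14064, 10567, 10372, 14049]
Period 3.
Births: 14064 * 0.082 = 1153  |  10567 * 0.058 = 613  |  10372 * 0.36 = 3734 → 5500
10–19: 4705 * 0.968 = 4554
20–29: 3854 * 0.957 = 3688
30–39: 14064 * 0.952 = 13389
40–49: 10567 * 0.957 = 10113
50+: 10372 * 0.921 + 14049 * 0.522 = 9553 + 7334 = 16887
Net migration: 20–29 − 480 → 3208; 40–49 − 470 → 9643
End of period: [5500, 4554, 3208, 13389, 9643, 16887]

13389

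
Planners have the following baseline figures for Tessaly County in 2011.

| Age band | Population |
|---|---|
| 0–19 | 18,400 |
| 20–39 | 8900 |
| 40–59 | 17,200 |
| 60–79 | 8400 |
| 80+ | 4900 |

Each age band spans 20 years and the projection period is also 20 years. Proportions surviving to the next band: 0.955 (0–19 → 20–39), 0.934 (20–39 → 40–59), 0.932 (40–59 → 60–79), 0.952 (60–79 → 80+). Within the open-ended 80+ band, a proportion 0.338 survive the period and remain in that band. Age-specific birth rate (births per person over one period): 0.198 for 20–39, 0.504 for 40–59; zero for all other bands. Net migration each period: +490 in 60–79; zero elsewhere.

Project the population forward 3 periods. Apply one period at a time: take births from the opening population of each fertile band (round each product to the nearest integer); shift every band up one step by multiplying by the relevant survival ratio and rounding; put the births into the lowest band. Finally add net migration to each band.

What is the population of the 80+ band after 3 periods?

— Period 1 —
Births: 8900 × 0.198 = 1762, 17200 × 0.504 = 8669 — total 10431
20–39: 18400 × 0.955 = 17572
40–59: 8900 × 0.934 = 8313
60–79: 17200 × 0.932 = 16030
80+: 8400 × 0.952 + 4900 × 0.338 = 7997 + 1656 = 9653
Net migration: 60–79 + 490 → 16520
Population now: 0–19=10431, 20–39=17572, 40–59=8313, 60–79=16520, 80+=9653
— Period 2 —
Births: 17572 × 0.198 = 3479, 8313 × 0.504 = 4190 — total 7669
20–39: 10431 × 0.955 = 9962
40–59: 17572 × 0.934 = 16412
60–79: 8313 × 0.932 = 7748
80+: 16520 × 0.952 + 9653 × 0.338 = 15727 + 3263 = 18990
Net migration: 60–79 + 490 → 8238
Population now: 0–19=7669, 20–39=9962, 40–59=16412, 60–79=8238, 80+=18990
— Period 3 —
Births: 9962 × 0.198 = 1972, 16412 × 0.504 = 8272 — total 10244
20–39: 7669 × 0.955 = 7324
40–59: 9962 × 0.934 = 9305
60–79: 16412 × 0.932 = 15296
80+: 8238 × 0.952 + 18990 × 0.338 = 7843 + 6419 = 14262
Net migration: 60–79 + 490 → 15786
Population now: 0–19=10244, 20–39=7324, 40–59=9305, 60–79=15786, 80+=14262

14262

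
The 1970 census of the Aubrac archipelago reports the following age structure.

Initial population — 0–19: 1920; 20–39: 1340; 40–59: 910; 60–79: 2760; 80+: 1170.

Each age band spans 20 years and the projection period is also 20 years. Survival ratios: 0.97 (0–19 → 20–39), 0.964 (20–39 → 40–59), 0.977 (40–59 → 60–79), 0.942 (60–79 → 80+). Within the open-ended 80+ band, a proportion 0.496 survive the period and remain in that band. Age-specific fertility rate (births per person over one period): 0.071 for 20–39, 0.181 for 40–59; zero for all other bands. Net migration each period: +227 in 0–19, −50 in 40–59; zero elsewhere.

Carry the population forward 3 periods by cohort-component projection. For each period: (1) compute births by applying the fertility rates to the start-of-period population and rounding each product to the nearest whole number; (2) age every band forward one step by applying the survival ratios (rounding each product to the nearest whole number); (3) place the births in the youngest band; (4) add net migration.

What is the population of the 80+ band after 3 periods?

2340

Call the groups 1 to 5, youngest first.
After projecting period 1:
Births: 1340 * 0.071 = 95, 910 * 0.181 = 165 ⇒ total 260
Group 2: 1920 * 0.97 = 1862
Group 3: 1340 * 0.964 = 1292
Group 4: 910 * 0.977 = 889
Group 5: 2760 * 0.942 + 1170 * 0.496 = 2600 + 580 = 3180
Net migration: Group 1 + 227 → 487; Group 3 − 50 → 1242
Population now: 0–19=487, 20–39=1862, 40–59=1242, 60–79=889, 80+=3180
After projecting period 2:
Births: 1862 * 0.071 = 132, 1242 * 0.181 = 225 ⇒ total 357
Group 2: 487 * 0.97 = 472
Group 3: 1862 * 0.964 = 1795
Group 4: 1242 * 0.977 = 1213
Group 5: 889 * 0.942 + 3180 * 0.496 = 837 + 1577 = 2414
Net migration: Group 1 + 227 → 584; Group 3 − 50 → 1745
Population now: 0–19=584, 20–39=472, 40–59=1745, 60–79=1213, 80+=2414
After projecting period 3:
Births: 472 * 0.071 = 34, 1745 * 0.181 = 316 ⇒ total 350
Group 2: 584 * 0.97 = 566
Group 3: 472 * 0.964 = 455
Group 4: 1745 * 0.977 = 1705
Group 5: 1213 * 0.942 + 2414 * 0.496 = 1143 + 1197 = 2340
Net migration: Group 1 + 227 → 577; Group 3 − 50 → 405
Population now: 0–19=577, 20–39=566, 40–59=405, 60–79=1705, 80+=2340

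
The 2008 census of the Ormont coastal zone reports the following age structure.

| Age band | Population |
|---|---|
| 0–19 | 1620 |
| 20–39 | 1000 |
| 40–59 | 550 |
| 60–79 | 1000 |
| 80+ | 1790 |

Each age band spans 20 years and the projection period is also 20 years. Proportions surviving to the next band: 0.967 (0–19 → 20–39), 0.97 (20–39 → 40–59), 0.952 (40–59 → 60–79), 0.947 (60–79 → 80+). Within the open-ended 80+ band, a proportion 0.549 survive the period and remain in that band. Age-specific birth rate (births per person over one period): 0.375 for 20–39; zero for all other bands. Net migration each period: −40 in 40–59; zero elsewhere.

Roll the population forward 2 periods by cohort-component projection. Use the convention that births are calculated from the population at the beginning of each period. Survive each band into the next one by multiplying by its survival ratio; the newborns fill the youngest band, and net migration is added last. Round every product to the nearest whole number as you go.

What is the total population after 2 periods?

4872

[period 1]
Births: 1000 × 0.375 = 375
20–39: 1620 × 0.967 = 1567
40–59: 1000 × 0.97 = 970
60–79: 550 × 0.952 = 524
80+: 1000 × 0.947 + 1790 × 0.549 = 947 + 983 = 1930
Net migration: 40–59 − 40 → 930
→ [375, 1567, 930, 524, 1930]
[period 2]
Births: 1567 × 0.375 = 588
20–39: 375 × 0.967 = 363
40–59: 1567 × 0.97 = 1520
60–79: 930 × 0.952 = 885
80+: 524 × 0.947 + 1930 × 0.549 = 496 + 1060 = 1556
Net migration: 40–59 − 40 → 1480
→ [588, 363, 1480, 885, 1556]
Total after period 2: 588 + 363 + 1480 + 885 + 1556 = 4872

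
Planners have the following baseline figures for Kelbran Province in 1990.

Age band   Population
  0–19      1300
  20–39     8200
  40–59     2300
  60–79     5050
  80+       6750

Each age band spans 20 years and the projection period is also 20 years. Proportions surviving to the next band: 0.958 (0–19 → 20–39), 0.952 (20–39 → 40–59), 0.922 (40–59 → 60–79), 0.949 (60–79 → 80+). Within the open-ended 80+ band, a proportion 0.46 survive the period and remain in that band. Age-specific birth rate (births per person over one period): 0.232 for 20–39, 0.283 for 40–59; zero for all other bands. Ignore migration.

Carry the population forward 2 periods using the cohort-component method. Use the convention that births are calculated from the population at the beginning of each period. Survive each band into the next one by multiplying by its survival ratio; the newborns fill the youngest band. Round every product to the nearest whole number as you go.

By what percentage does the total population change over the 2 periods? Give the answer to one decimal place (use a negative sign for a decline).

Period 1.
Births: 8200 * 0.232 = 1902  |  2300 * 0.283 = 651 — total 2553
20–39: 1300 * 0.958 = 1245
40–59: 8200 * 0.952 = 7806
60–79: 2300 * 0.922 = 2121
80+: 5050 * 0.949 + 6750 * 0.46 = 4792 + 3105 = 7897
Giving 2553 / 1245 / 7806 / 2121 / 7897.
Period 2.
Births: 1245 * 0.232 = 289  |  7806 * 0.283 = 2209 — total 2498
20–39: 2553 * 0.958 = 2446
40–59: 1245 * 0.952 = 1185
60–79: 7806 * 0.922 = 7197
80+: 2121 * 0.949 + 7897 * 0.46 = 2013 + 3633 = 5646
Giving 2498 / 2446 / 1185 / 7197 / 5646.
Total: 23600 → 18972; change = -4628; percentage change = -19.6%

-19.6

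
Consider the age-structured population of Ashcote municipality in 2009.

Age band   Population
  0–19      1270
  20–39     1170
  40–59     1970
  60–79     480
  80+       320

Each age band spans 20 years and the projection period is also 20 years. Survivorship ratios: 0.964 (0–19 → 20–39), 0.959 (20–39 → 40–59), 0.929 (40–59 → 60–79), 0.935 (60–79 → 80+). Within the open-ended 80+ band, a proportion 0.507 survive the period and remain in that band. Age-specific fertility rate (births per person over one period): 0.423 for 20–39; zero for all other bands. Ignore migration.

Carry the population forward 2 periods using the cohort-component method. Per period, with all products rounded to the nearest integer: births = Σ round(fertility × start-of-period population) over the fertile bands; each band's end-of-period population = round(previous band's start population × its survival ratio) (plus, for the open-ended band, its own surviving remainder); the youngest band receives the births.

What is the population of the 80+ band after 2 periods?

2021

Numbering the bands 1..5 from youngest to oldest:
[period 1]
Births: 1170 * 0.423 = 495
Band 2: 1270 * 0.964 = 1224
Band 3: 1170 * 0.959 = 1122
Band 4: 1970 * 0.929 = 1830
Band 5: 480 * 0.935 + 320 * 0.507 = 449 + 162 = 611
Giving 495 / 1224 / 1122 / 1830 / 611.
[period 2]
Births: 1224 * 0.423 = 518
Band 2: 495 * 0.964 = 477
Band 3: 1224 * 0.959 = 1174
Band 4: 1122 * 0.929 = 1042
Band 5: 1830 * 0.935 + 611 * 0.507 = 1711 + 310 = 2021
Giving 518 / 477 / 1174 / 1042 / 2021.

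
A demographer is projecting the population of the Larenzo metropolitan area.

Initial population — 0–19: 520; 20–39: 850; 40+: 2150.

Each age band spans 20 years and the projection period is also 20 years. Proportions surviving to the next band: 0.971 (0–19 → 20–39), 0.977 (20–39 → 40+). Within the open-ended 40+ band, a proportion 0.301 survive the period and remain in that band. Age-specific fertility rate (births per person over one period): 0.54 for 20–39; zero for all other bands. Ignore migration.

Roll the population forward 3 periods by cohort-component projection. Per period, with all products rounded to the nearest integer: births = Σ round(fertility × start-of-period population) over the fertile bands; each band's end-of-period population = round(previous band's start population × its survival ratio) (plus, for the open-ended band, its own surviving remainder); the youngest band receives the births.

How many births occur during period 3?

Period 1:
Births: 850 * 0.54 = 459
20–39: 520 * 0.971 = 505
40+: 850 * 0.977 + 2150 * 0.301 = 830 + 647 = 1477
→ [459, 505, 1477]
Period 2:
Births: 505 * 0.54 = 273
20–39: 459 * 0.971 = 446
40+: 505 * 0.977 + 1477 * 0.301 = 493 + 445 = 938
→ [273, 446, 938]
Period 3:
Births: 446 * 0.54 = 241
20–39: 273 * 0.971 = 265
40+: 446 * 0.977 + 938 * 0.301 = 436 + 282 = 718
→ [241, 265, 718]

241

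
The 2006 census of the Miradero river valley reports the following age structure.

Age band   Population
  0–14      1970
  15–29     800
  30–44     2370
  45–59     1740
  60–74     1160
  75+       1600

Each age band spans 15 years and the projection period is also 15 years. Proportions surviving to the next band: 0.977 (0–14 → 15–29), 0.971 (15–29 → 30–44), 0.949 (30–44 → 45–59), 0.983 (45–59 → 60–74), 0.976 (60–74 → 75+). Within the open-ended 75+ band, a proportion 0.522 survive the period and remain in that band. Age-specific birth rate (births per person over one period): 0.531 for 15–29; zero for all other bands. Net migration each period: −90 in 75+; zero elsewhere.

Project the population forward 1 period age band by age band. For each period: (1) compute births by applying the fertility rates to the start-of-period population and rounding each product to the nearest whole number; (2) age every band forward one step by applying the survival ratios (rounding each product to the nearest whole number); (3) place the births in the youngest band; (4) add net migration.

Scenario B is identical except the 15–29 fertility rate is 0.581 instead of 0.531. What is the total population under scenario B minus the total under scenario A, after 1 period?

40

Call the bands 1 to 6, youngest first.
[period 1]
Births: 800 * 0.531 = 425
Band 2: 1970 * 0.977 = 1925
Band 3: 800 * 0.971 = 777
Band 4: 2370 * 0.949 = 2249
Band 5: 1740 * 0.983 = 1710
Band 6: 1160 * 0.976 + 1600 * 0.522 = 1132 + 835 = 1967
Net migration: Band 6 − 90 → 1877
→ [425, 1925, 777, 2249, 1710, 1877]
Scenario A total after 1 period: 8963
Scenario B projection —
[period 1]
Births: 800 * 0.581 = 465
Band 2: 1970 * 0.977 = 1925
Band 3: 800 * 0.971 = 777
Band 4: 2370 * 0.949 = 2249
Band 5: 1740 * 0.983 = 1710
Band 6: 1160 * 0.976 + 1600 * 0.522 = 1132 + 835 = 1967
Net migration: Band 6 − 90 → 1877
→ [465, 1925, 777, 2249, 1710, 1877]
Scenario B total after 1 period: 9003
Difference B − A = 9003 − 8963 = 40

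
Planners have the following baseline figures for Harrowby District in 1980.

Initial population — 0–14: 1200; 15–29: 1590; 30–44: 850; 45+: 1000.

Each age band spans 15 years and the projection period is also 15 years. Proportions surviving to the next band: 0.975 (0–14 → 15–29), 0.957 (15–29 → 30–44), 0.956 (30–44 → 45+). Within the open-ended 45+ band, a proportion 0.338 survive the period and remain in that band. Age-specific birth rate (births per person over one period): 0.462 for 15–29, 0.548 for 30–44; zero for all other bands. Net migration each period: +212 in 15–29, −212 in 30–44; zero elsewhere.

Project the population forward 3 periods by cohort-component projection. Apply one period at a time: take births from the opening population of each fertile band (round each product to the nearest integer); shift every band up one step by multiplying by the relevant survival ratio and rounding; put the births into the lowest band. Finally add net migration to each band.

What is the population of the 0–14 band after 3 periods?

1248

— Period 1 —
Births: 1590 * 0.462 = 735 ; 850 * 0.548 = 466 → total 1201
15–29: 1200 * 0.975 = 1170
30–44: 1590 * 0.957 = 1522
45+: 850 * 0.956 + 1000 * 0.338 = 813 + 338 = 1151
Net migration: 15–29 + 212 → 1382; 30–44 − 212 → 1310
End of period: [1201, 1382, 1310, 1151]
— Period 2 —
Births: 1382 * 0.462 = 638 ; 1310 * 0.548 = 718 → total 1356
15–29: 1201 * 0.975 = 1171
30–44: 1382 * 0.957 = 1323
45+: 1310 * 0.956 + 1151 * 0.338 = 1252 + 389 = 1641
Net migration: 15–29 + 212 → 1383; 30–44 − 212 → 1111
End of period: [1356, 1383, 1111, 1641]
— Period 3 —
Births: 1383 * 0.462 = 639 ; 1111 * 0.548 = 609 → total 1248
15–29: 1356 * 0.975 = 1322
30–44: 1383 * 0.957 = 1324
45+: 1111 * 0.956 + 1641 * 0.338 = 1062 + 555 = 1617
Net migration: 15–29 + 212 → 1534; 30–44 − 212 → 1112
End of period: [1248, 1534, 1112, 1617]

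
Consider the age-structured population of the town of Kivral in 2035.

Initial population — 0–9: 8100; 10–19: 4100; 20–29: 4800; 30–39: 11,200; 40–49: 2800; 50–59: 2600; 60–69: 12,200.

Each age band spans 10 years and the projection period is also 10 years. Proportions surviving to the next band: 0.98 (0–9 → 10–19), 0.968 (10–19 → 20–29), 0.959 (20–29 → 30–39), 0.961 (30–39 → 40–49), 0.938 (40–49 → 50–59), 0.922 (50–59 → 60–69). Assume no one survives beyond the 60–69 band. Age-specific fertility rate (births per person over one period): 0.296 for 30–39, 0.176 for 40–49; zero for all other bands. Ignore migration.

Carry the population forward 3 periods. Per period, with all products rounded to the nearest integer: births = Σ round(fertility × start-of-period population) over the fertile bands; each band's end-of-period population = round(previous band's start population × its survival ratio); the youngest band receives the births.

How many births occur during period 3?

1905

Period 1.
Births: 11200 × 0.296 = 3315  |  2800 × 0.176 = 493 — total 3808
10–19: 8100 × 0.98 = 7938
20–29: 4100 × 0.968 = 3969
30–39: 4800 × 0.959 = 4603
40–49: 11200 × 0.961 = 10763
50–59: 2800 × 0.938 = 2626
60–69: 2600 × 0.922 = 2397
→ [3808, 7938, 3969, 4603, 10763, 2626, 2397]
Period 2.
Births: 4603 × 0.296 = 1362  |  10763 × 0.176 = 1894 — total 3256
10–19: 3808 × 0.98 = 3732
20–29: 7938 × 0.968 = 7684
30–39: 3969 × 0.959 = 3806
40–49: 4603 × 0.961 = 4423
50–59: 10763 × 0.938 = 10096
60–69: 2626 × 0.922 = 2421
→ [3256, 3732, 7684, 3806, 4423, 10096, 2421]
Period 3.
Births: 3806 × 0.296 = 1127  |  4423 × 0.176 = 778 — total 1905
10–19: 3256 × 0.98 = 3191
20–29: 3732 × 0.968 = 3613
30–39: 7684 × 0.959 = 7369
40–49: 3806 × 0.961 = 3658
50–59: 4423 × 0.938 = 4149
60–69: 10096 × 0.922 = 9309
→ [1905, 3191, 3613, 7369, 3658, 4149, 9309]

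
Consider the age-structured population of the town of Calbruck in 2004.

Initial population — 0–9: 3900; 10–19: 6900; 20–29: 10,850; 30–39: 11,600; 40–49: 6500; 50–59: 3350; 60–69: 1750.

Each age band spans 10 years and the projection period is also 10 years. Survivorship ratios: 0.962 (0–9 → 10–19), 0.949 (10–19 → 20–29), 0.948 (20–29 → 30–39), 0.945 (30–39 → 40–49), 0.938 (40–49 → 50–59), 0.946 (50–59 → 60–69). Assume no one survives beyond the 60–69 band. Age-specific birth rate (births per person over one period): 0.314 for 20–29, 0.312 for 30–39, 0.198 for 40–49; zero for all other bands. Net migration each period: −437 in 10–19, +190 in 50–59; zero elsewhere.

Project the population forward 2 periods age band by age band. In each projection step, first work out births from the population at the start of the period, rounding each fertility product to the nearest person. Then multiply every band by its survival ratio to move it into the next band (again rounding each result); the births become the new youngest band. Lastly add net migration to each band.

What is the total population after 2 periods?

— Period 1 —
Births: 10850 * 0.314 = 3407, 11600 * 0.312 = 3619, 6500 * 0.198 = 1287 — total 8313
10–19: 3900 * 0.962 = 3752
20–29: 6900 * 0.949 = 6548
30–39: 10850 * 0.948 = 10286
40–49: 11600 * 0.945 = 10962
50–59: 6500 * 0.938 = 6097
60–69: 3350 * 0.946 = 3169
Net migration: 10–19 − 437 → 3315; 50–59 + 190 → 6287
→ [8313, 3315, 6548, 10286, 10962, 6287, 3169]
— Period 2 —
Births: 6548 * 0.314 = 2056, 10286 * 0.312 = 3209, 10962 * 0.198 = 2170 — total 7435
10–19: 8313 * 0.962 = 7997
20–29: 3315 * 0.949 = 3146
30–39: 6548 * 0.948 = 6208
40–49: 10286 * 0.945 = 9720
50–59: 10962 * 0.938 = 10282
60–69: 6287 * 0.946 = 5948
Net migration: 10–19 − 437 → 7560; 50–59 + 190 → 10472
→ [7435, 7560, 3146, 6208, 9720, 10472, 5948]
Total after period 2: 7435 + 7560 + 3146 + 6208 + 9720 + 10472 + 5948 = 50489

50489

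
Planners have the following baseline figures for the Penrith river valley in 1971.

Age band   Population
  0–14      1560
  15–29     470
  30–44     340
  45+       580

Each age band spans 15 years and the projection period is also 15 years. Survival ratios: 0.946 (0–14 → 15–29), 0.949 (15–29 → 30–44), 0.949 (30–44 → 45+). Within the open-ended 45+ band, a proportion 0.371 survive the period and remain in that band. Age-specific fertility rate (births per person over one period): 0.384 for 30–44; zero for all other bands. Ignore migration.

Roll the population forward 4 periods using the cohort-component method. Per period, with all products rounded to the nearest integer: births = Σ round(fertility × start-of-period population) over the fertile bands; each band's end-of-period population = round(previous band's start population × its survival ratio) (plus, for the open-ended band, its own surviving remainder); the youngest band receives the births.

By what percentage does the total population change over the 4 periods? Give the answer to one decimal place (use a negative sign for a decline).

(Bands numbered youngest = 1 to oldest = 4.)
Period 1.
Births: 340 * 0.384 = 131
Band 2: 1560 * 0.946 = 1476
Band 3: 470 * 0.949 = 446
Band 4: 340 * 0.949 + 580 * 0.371 = 323 + 215 = 538
Population now: 0–14=131, 15–29=1476, 30–44=446, 45+=538
Period 2.
Births: 446 * 0.384 = 171
Band 2: 131 * 0.946 = 124
Band 3: 1476 * 0.949 = 1401
Band 4: 446 * 0.949 + 538 * 0.371 = 423 + 200 = 623
Population now: 0–14=171, 15–29=124, 30–44=1401, 45+=623
Period 3.
Births: 1401 * 0.384 = 538
Band 2: 171 * 0.946 = 162
Band 3: 124 * 0.949 = 118
Band 4: 1401 * 0.949 + 623 * 0.371 = 1330 + 231 = 1561
Population now: 0–14=538, 15–29=162, 30–44=118, 45+=1561
Period 4.
Births: 118 * 0.384 = 45
Band 2: 538 * 0.946 = 509
Band 3: 162 * 0.949 = 154
Band 4: 118 * 0.949 + 1561 * 0.371 = 112 + 579 = 691
Population now: 0–14=45, 15–29=509, 30–44=154, 45+=691
Total: 2950 → 1399; change = -1551; percentage change = -52.6%

-52.6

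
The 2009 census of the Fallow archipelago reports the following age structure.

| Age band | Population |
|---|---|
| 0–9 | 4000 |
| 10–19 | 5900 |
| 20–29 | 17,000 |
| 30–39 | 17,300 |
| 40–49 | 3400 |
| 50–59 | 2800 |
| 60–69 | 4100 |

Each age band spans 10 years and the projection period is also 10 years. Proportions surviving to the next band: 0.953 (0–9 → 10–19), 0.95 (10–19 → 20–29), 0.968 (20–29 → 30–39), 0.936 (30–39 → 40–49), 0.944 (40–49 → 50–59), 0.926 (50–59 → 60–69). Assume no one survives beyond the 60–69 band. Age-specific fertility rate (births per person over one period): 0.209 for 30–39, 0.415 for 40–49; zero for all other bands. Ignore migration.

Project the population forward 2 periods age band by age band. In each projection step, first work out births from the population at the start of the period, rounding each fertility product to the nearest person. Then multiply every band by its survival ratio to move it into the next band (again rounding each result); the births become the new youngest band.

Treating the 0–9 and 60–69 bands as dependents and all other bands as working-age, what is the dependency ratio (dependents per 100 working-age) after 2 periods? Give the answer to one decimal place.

29.5

Call the groups 1 to 7, youngest first.
Period 1:
Births: 17300 × 0.209 = 3616  |  3400 × 0.415 = 1411 — total 5027
Group 2: 4000 × 0.953 = 3812
Group 3: 5900 × 0.95 = 5605
Group 4: 17000 × 0.968 = 16456
Group 5: 17300 × 0.936 = 16193
Group 6: 3400 × 0.944 = 3210
Group 7: 2800 × 0.926 = 2593
End of period: [5027, 3812, 5605, 16456, 16193, 3210, 2593]
Period 2:
Births: 16456 × 0.209 = 3439  |  16193 × 0.415 = 6720 — total 10159
Group 2: 5027 × 0.953 = 4791
Group 3: 3812 × 0.95 = 3621
Group 4: 5605 × 0.968 = 5426
Group 5: 16456 × 0.936 = 15403
Group 6: 16193 × 0.944 = 15286
Group 7: 3210 × 0.926 = 2972
End of period: [10159, 4791, 3621, 5426, 15403, 15286, 2972]
Dependents (band 0–9 + band 60–69) = 10159 + 2972 = 13131; working-age = 44527; ratio = 13131/44527 × 100 = 29.5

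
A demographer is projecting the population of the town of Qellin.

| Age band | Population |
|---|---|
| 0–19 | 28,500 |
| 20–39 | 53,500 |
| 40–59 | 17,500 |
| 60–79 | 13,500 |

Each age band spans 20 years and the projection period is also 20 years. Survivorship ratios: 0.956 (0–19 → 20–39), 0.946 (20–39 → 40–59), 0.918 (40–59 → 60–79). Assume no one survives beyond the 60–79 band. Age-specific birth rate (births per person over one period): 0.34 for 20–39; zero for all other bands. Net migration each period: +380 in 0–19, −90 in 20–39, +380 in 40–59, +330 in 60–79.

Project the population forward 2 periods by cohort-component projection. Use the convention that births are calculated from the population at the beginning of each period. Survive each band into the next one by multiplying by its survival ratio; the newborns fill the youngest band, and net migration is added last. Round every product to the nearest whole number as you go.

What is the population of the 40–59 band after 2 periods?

Numbering the groups 1..4 from youngest to oldest:
Period 1.
Births: 53500 × 0.34 = 18190
Group 2: 28500 × 0.956 = 27246
Group 3: 53500 × 0.946 = 50611
Group 4: 17500 × 0.918 = 16065
Net migration: Group 1 + 380 → 18570; Group 2 − 90 → 27156; Group 3 + 380 → 50991; Group 4 + 330 → 16395
Giving 18570 / 27156 / 50991 / 16395.
Period 2.
Births: 27156 × 0.34 = 9233
Group 2: 18570 × 0.956 = 17753
Group 3: 27156 × 0.946 = 25690
Group 4: 50991 × 0.918 = 46810
Net migration: Group 1 + 380 → 9613; Group 2 − 90 → 17663; Group 3 + 380 → 26070; Group 4 + 330 → 47140
Giving 9613 / 17663 / 26070 / 47140.

26070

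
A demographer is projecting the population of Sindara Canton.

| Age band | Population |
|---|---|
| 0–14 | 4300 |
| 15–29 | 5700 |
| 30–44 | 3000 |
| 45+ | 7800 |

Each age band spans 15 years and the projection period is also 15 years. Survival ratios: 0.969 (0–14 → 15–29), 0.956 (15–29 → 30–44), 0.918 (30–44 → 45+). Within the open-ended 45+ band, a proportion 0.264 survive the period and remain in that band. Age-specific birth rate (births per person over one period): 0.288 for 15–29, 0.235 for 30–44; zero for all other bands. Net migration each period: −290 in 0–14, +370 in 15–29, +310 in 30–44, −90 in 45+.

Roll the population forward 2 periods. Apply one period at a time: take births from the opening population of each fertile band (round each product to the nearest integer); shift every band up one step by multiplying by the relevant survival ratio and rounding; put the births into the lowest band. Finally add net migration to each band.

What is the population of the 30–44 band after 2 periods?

4647

[period 1]
Births: 5700 × 0.288 = 1642  |  3000 × 0.235 = 705 → total 2347
15–29: 4300 × 0.969 = 4167
30–44: 5700 × 0.956 = 5449
45+: 3000 × 0.918 + 7800 × 0.264 = 2754 + 2059 = 4813
Net migration: 0–14 − 290 → 2057; 15–29 + 370 → 4537; 30–44 + 310 → 5759; 45+ − 90 → 4723
Population now: 0–14=2057, 15–29=4537, 30–44=5759, 45+=4723
[period 2]
Births: 4537 × 0.288 = 1307  |  5759 × 0.235 = 1353 → total 2660
15–29: 2057 × 0.969 = 1993
30–44: 4537 × 0.956 = 4337
45+: 5759 × 0.918 + 4723 × 0.264 = 5287 + 1247 = 6534
Net migration: 0–14 − 290 → 2370; 15–29 + 370 → 2363; 30–44 + 310 → 4647; 45+ − 90 → 6444
Population now: 0–14=2370, 15–29=2363, 30–44=4647, 45+=6444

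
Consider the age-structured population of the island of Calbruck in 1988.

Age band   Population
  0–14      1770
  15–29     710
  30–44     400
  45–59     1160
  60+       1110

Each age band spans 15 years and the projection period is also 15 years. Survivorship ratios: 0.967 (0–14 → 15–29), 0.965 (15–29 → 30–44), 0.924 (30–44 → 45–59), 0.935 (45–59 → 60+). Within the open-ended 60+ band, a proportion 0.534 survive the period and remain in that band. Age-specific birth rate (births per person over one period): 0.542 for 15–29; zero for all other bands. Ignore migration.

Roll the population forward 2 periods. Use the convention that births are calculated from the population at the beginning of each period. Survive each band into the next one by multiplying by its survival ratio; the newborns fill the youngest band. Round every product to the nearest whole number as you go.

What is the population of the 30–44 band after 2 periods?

1652

[period 1]
Births: 710 × 0.542 = 385
15–29: 1770 × 0.967 = 1712
30–44: 710 × 0.965 = 685
45–59: 400 × 0.924 = 370
60+: 1160 × 0.935 + 1110 × 0.534 = 1085 + 593 = 1678
Population now: 0–14=385, 15–29=1712, 30–44=685, 45–59=370, 60+=1678
[period 2]
Births: 1712 × 0.542 = 928
15–29: 385 × 0.967 = 372
30–44: 1712 × 0.965 = 1652
45–59: 685 × 0.924 = 633
60+: 370 × 0.935 + 1678 × 0.534 = 346 + 896 = 1242
Population now: 0–14=928, 15–29=372, 30–44=1652, 45–59=633, 60+=1242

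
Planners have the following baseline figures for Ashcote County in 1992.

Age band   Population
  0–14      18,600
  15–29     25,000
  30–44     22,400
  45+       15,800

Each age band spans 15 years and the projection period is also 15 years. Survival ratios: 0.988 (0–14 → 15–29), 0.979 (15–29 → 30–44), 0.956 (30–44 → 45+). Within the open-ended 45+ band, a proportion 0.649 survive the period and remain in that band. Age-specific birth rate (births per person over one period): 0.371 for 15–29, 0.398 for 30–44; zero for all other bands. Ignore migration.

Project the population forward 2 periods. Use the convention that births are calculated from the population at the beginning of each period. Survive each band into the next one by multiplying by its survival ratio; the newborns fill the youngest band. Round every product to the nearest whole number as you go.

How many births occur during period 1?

18190

Let band 1 be 0–14 through band 4 = 45+.
Period 1:
Births: 25000 × 0.371 = 9275 ; 22400 × 0.398 = 8915 → 18190
Band 2: 18600 × 0.988 = 18377
Band 3: 25000 × 0.979 = 24475
Band 4: 22400 × 0.956 + 15800 × 0.649 = 21414 + 10254 = 31668
Population now: 0–14=18190, 15–29=18377, 30–44=24475, 45+=31668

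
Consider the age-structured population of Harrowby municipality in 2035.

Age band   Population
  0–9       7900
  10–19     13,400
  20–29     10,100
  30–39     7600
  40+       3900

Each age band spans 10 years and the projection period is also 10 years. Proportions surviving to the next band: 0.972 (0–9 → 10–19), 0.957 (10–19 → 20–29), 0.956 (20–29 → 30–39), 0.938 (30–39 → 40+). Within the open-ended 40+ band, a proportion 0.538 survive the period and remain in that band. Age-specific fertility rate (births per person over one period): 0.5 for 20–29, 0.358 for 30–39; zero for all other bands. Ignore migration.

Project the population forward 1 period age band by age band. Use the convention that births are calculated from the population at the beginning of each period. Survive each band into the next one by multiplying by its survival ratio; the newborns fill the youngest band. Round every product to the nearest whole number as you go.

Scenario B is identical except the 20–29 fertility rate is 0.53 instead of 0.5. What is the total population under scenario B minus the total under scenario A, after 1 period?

303

Period 1.
Births: 10100 × 0.5 = 5050 ; 7600 × 0.358 = 2721 — total 7771
10–19: 7900 × 0.972 = 7679
20–29: 13400 × 0.957 = 12824
30–39: 10100 × 0.956 = 9656
40+: 7600 × 0.938 + 3900 × 0.538 = 7129 + 2098 = 9227
Population now: 0–9=7771, 10–19=7679, 20–29=12824, 30–39=9656, 40+=9227
Scenario A total after 1 period: 47157
Scenario B projection —
Period 1.
Births: 10100 × 0.53 = 5353 ; 7600 × 0.358 = 2721 — total 8074
10–19: 7900 × 0.972 = 7679
20–29: 13400 × 0.957 = 12824
30–39: 10100 × 0.956 = 9656
40+: 7600 × 0.938 + 3900 × 0.538 = 7129 + 2098 = 9227
Population now: 0–9=8074, 10–19=7679, 20–29=12824, 30–39=9656, 40+=9227
Scenario B total after 1 period: 47460
Difference B − A = 47460 − 47157 = 303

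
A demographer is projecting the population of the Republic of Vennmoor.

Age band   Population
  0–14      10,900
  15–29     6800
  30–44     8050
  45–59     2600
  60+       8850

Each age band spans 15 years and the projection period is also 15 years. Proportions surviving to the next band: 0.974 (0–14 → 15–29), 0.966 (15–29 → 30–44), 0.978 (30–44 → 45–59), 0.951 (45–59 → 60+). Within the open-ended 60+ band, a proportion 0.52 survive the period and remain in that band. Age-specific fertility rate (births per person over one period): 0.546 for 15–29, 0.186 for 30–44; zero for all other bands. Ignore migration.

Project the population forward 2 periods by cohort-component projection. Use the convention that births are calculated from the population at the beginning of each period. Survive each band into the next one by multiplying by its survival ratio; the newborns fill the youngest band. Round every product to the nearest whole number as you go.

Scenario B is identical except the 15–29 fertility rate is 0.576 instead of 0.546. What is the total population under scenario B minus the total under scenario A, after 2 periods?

516

— Period 1 —
Births: 6800 × 0.546 = 3713, 8050 × 0.186 = 1497 ⇒ total 5210
15–29: 10900 × 0.974 = 10617
30–44: 6800 × 0.966 = 6569
45–59: 8050 × 0.978 = 7873
60+: 2600 × 0.951 + 8850 × 0.52 = 2473 + 4602 = 7075
Population now: 0–14=5210, 15–29=10617, 30–44=6569, 45–59=7873, 60+=7075
— Period 2 —
Births: 10617 × 0.546 = 5797, 6569 × 0.186 = 1222 ⇒ total 7019
15–29: 5210 × 0.974 = 5075
30–44: 10617 × 0.966 = 10256
45–59: 6569 × 0.978 = 6424
60+: 7873 × 0.951 + 7075 × 0.52 = 7487 + 3679 = 11166
Population now: 0–14=7019, 15–29=5075, 30–44=10256, 45–59=6424, 60+=11166
Scenario A total after 2 periods: 39940
Scenario B projection —
— Period 1 —
Births: 6800 × 0.576 = 3917, 8050 × 0.186 = 1497 ⇒ total 5414
15–29: 10900 × 0.974 = 10617
30–44: 6800 × 0.966 = 6569
45–59: 8050 × 0.978 = 7873
60+: 2600 × 0.951 + 8850 × 0.52 = 2473 + 4602 = 7075
Population now: 0–14=5414, 15–29=10617, 30–44=6569, 45–59=7873, 60+=7075
— Period 2 —
Births: 10617 × 0.576 = 6115, 6569 × 0.186 = 1222 ⇒ total 7337
15–29: 5414 × 0.974 = 5273
30–44: 10617 × 0.966 = 10256
45–59: 6569 × 0.978 = 6424
60+: 7873 × 0.951 + 7075 × 0.52 = 7487 + 3679 = 11166
Population now: 0–14=7337, 15–29=5273, 30–44=10256, 45–59=6424, 60+=11166
Scenario B total after 2 periods: 40456
Difference B − A = 40456 − 39940 = 516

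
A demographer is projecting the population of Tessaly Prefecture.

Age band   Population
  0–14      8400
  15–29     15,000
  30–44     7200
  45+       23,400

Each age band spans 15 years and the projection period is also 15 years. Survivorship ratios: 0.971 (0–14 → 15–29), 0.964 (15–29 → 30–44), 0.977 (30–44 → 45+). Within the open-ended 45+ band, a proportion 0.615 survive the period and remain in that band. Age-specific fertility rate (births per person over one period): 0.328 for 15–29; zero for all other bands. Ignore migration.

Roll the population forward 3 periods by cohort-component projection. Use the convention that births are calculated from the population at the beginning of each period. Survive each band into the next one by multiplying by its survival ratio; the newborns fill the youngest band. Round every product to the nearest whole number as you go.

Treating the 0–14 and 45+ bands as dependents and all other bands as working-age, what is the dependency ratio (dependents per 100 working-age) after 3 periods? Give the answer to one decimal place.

361.6

Call the bands 1 to 4, youngest first.
Period 1.
Births: 15000 × 0.328 = 4920
Band 2: 8400 × 0.971 = 8156
Band 3: 15000 × 0.964 = 14460
Band 4: 7200 × 0.977 + 23400 × 0.615 = 7034 + 14391 = 21425
End of period: [4920, 8156, 14460, 21425]
Period 2.
Births: 8156 × 0.328 = 2675
Band 2: 4920 × 0.971 = 4777
Band 3: 8156 × 0.964 = 7862
Band 4: 14460 × 0.977 + 21425 × 0.615 = 14127 + 13176 = 27303
End of period: [2675, 4777, 7862, 27303]
Period 3.
Births: 4777 × 0.328 = 1567
Band 2: 2675 × 0.971 = 2597
Band 3: 4777 × 0.964 = 4605
Band 4: 7862 × 0.977 + 27303 × 0.615 = 7681 + 16791 = 24472
End of period: [1567, 2597, 4605, 24472]
Dependents (band 0–14 + band 45+) = 1567 + 24472 = 26039; working-age = 7202; ratio = 26039/7202 × 100 = 361.6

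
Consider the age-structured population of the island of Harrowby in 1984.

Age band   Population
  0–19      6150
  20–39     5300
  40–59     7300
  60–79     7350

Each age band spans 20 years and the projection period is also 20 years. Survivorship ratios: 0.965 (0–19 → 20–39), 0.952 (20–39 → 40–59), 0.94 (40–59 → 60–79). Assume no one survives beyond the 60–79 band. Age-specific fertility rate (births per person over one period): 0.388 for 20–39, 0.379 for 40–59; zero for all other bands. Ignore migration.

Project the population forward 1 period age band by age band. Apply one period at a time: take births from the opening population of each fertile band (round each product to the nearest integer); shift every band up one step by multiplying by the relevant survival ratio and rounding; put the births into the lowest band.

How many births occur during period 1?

Period 1:
Births: 5300 × 0.388 = 2056  |  7300 × 0.379 = 2767 ⇒ total 4823
20–39: 6150 × 0.965 = 5935
40–59: 5300 × 0.952 = 5046
60–79: 7300 × 0.94 = 6862
Giving 4823 / 5935 / 5046 / 6862.

4823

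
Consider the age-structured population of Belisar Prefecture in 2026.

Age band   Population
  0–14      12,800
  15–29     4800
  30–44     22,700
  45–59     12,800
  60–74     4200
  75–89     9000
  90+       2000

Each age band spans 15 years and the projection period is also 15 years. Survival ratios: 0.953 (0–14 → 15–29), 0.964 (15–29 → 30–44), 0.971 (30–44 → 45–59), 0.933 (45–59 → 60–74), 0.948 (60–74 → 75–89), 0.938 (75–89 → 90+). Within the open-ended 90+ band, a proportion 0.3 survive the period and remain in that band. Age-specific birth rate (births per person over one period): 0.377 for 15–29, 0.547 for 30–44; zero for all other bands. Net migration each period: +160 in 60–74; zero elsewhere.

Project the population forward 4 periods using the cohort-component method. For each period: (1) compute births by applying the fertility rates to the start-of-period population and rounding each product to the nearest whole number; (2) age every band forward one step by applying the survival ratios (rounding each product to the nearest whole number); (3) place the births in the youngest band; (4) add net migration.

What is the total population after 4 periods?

— Period 1 —
Births: 4800 × 0.377 = 1810  |  22700 × 0.547 = 12417 — total 14227
15–29: 12800 × 0.953 = 12198
30–44: 4800 × 0.964 = 4627
45–59: 22700 × 0.971 = 22042
60–74: 12800 × 0.933 = 11942
75–89: 4200 × 0.948 = 3982
90+: 9000 × 0.938 + 2000 × 0.3 = 8442 + 600 = 9042
Net migration: 60–74 + 160 → 12102
End of period: [14227, 12198, 4627, 22042, 12102, 3982, 9042]
— Period 2 —
Births: 12198 × 0.377 = 4599  |  4627 × 0.547 = 2531 — total 7130
15–29: 14227 × 0.953 = 13558
30–44: 12198 × 0.964 = 11759
45–59: 4627 × 0.971 = 4493
60–74: 22042 × 0.933 = 20565
75–89: 12102 × 0.948 = 11473
90+: 3982 × 0.938 + 9042 × 0.3 = 3735 + 2713 = 6448
Net migration: 60–74 + 160 → 20725
End of period: [7130, 13558, 11759, 4493, 20725, 11473, 6448]
— Period 3 —
Births: 13558 × 0.377 = 5111  |  11759 × 0.547 = 6432 — total 11543
15–29: 7130 × 0.953 = 6795
30–44: 13558 × 0.964 = 13070
45–59: 11759 × 0.971 = 11418
60–74: 4493 × 0.933 = 4192
75–89: 20725 × 0.948 = 19647
90+: 11473 × 0.938 + 6448 × 0.3 = 10762 + 1934 = 12696
Net migration: 60–74 + 160 → 4352
End of period: [11543, 6795, 13070, 11418, 4352, 19647, 12696]
— Period 4 —
Births: 6795 × 0.377 = 2562  |  13070 × 0.547 = 7149 — total 9711
15–29: 11543 × 0.953 = 11000
30–44: 6795 × 0.964 = 6550
45–59: 13070 × 0.971 = 12691
60–74: 11418 × 0.933 = 10653
75–89: 4352 × 0.948 = 4126
90+: 19647 × 0.938 + 12696 × 0.3 = 18429 + 3809 = 22238
Net migration: 60–74 + 160 → 10813
End of period: [9711, 11000, 6550, 12691, 10813, 4126, 22238]
Total after period 4: 9711 + 11000 + 6550 + 12691 + 10813 + 4126 + 22238 = 77129

77129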